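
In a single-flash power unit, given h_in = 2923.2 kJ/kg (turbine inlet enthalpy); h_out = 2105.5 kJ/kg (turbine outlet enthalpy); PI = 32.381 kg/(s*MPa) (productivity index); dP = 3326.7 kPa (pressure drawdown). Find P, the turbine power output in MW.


Step 1: mdot = PI * dP / 1000 = 32.381 * 3326.7 / 1000 = 107.7219 kg/s
Step 2: P = mdot*(h_in - h_out)/1000 = 107.7219*(2923.2 - 2105.5)/1000 = 88.084 MW
P = 88.084 MW


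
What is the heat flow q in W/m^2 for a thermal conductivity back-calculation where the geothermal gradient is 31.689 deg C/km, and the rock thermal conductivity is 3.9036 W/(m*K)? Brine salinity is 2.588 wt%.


q = k * grad / 1000
q = 3.9036 * 31.689 / 1000
q = 0.12370 W/m^2


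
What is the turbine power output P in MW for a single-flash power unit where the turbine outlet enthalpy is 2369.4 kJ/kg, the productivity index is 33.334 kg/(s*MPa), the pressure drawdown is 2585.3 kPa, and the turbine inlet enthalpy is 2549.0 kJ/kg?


Step 1: mdot = PI * dP / 1000 = 33.334 * 2585.3 / 1000 = 86.17839 kg/s
Step 2: P = mdot*(h_in - h_out)/1000 = 86.17839*(2549.0 - 2369.4)/1000 = 15.478 MW
P = 15.478 MW


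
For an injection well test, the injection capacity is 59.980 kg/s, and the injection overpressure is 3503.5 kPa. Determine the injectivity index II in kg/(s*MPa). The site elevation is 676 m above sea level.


II = mdot * 1000 / dP
II = 59.980 * 1000 / 3503.5
II = 17.120 kg/(s*MPa)


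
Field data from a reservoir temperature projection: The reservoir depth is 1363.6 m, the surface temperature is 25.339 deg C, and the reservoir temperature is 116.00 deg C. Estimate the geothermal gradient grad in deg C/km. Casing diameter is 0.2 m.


grad = (T_res - T_surf) / d * 1000
grad = (116.00 - 25.339) / 1363.6 * 1000
grad = 66.487 deg C/km


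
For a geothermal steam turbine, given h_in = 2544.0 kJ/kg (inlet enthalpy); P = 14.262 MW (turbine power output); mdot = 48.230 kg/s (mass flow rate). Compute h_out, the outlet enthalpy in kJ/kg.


h_out = h_in - P * 1000 / mdot
h_out = 2544.0 - 14.262 * 1000 / 48.230
h_out = 2248.3 kJ/kg


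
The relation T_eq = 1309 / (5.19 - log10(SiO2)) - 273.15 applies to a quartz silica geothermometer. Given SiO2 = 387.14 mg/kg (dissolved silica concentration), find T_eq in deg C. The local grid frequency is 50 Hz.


T_eq = 1309 / (5.19 - log10(SiO2)) - 273.15
T_eq = 1309 / (5.19 - log10(387.14)) - 273.15
T_eq = 229.90 deg C


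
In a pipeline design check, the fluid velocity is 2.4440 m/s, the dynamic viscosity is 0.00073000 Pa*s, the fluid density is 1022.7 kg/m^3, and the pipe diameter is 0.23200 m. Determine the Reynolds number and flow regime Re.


Step 1: Re = rho*vel*D/mu = 1022.7*2.444*0.232/0.00073 = 7.9435e+05
Step 2: Re = 7.9435e+05 > 4000, so flow is turbulent.
Re = 7.9435e+05 (turbulent)


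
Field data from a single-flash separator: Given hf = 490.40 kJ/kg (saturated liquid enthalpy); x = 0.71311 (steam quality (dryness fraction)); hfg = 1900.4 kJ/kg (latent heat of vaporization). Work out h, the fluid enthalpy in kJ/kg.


h = hf + x * hfg
h = 490.40 + 0.71311 * 1900.4
h = 1845.6 kJ/kg


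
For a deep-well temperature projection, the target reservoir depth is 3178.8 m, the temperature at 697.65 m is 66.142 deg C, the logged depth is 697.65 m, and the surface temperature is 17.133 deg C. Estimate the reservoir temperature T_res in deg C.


Step 1: grad = (T_d1 - T_surf)/d1 * 1000 = (66.142 - 17.133)/697.65 * 1000 = 70.24869 deg C/km
Step 2: T_res = T_surf + grad*d2/1000 = 17.133 + 70.24869*3178.8/1000 = 240.44 deg C
T_res = 240.44 deg C


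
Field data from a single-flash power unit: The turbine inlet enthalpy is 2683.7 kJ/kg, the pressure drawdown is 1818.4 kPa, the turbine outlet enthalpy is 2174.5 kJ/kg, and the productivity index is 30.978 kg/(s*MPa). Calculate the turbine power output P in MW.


Step 1: mdot = PI * dP / 1000 = 30.978 * 1818.4 / 1000 = 56.33040 kg/s
Step 2: P = mdot*(h_in - h_out)/1000 = 56.33040*(2683.7 - 2174.5)/1000 = 28.683 MW
P = 28.683 MW


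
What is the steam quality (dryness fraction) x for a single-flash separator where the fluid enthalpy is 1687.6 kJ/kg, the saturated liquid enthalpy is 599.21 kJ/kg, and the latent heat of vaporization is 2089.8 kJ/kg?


x = (h - hf) / hfg
x = (1687.6 - 599.21) / 2089.8
x = 0.52081


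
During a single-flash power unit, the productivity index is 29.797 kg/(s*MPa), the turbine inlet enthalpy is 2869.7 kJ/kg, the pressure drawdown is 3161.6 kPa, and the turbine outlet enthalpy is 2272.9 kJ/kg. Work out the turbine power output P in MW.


Step 1: mdot = PI * dP / 1000 = 29.797 * 3161.6 / 1000 = 94.20620 kg/s
Step 2: P = mdot*(h_in - h_out)/1000 = 94.20620*(2869.7 - 2272.9)/1000 = 56.222 MW
P = 56.222 MW


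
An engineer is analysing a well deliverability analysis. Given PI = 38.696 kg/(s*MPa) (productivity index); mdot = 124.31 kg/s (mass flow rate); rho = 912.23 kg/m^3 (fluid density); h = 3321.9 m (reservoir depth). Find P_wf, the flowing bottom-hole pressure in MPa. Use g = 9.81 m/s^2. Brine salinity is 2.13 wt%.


Step 1: P_i = rho*g*h/1e6 = 912.23*9.81*3321.9/1e6 = 29.72760 MPa
Step 2: P_wf = P_i - mdot/PI = 29.72760 - 124.31/38.696 = 26.515 MPa
P_wf = 26.515 MPa


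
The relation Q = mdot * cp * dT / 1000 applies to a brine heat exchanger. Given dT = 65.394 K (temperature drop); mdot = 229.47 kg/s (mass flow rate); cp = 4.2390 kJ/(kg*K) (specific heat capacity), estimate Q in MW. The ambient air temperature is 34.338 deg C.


Q = mdot * cp * dT / 1000
Q = 229.47 * 4.2390 * 65.394 / 1000
Q = 63.610 MW


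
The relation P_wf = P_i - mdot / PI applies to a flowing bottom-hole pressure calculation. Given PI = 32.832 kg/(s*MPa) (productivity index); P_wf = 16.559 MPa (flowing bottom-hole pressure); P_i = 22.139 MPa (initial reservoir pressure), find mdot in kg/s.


mdot = (P_i - P_wf) * PI
mdot = (22.139 - 16.559) * 32.832
mdot = 183.20 kg/s


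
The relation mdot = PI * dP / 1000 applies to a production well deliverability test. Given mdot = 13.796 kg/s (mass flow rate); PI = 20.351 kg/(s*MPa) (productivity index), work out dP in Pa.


dP = mdot * 1000 / PI
dP = 13.796 * 1000 / 20.351
dP = 677.9028 kPa
Convert: 677.9028 kPa * 1000.0 = 6.7790e+05 Pa
dP = 6.7790e+05 Pa


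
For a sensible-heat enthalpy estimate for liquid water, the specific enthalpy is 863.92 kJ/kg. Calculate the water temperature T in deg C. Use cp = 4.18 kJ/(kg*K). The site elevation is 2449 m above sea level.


T = h / cp
T = 863.92 / 4.18
T = 206.68 deg C


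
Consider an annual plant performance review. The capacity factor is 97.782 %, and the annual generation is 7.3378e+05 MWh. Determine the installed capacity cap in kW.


cap = E_a / (CF/100 * 8760)
cap = 7.3378e+05 / (97.782/100 * 8760)
cap = 85.66489 MW
Convert: 85.66489 MW * 1000.0 = 85665 kW
cap = 85665 kW


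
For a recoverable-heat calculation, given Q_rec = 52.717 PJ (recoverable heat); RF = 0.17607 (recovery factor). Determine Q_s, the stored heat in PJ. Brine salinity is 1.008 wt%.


Q_s = Q_rec / RF
Q_s = 52.717 / 0.17607
Q_s = 299.41 PJ


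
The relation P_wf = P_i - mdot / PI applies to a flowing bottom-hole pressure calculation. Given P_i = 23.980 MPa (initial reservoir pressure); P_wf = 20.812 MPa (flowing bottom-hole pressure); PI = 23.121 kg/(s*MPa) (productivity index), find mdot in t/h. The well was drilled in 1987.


mdot = (P_i - P_wf) * PI
mdot = (23.980 - 20.812) * 23.121
mdot = 73.24733 kg/s
Convert: 73.24733 kg/s * 3.6 = 263.69 t/h
mdot = 263.69 t/h


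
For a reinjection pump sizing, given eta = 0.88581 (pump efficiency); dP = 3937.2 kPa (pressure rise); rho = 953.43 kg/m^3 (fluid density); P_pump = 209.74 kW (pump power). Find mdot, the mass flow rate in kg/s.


mdot = P_pump * rho * eta / dP
mdot = 209.74 * 953.43 * 0.88581 / 3937.2
mdot = 44.991 kg/s


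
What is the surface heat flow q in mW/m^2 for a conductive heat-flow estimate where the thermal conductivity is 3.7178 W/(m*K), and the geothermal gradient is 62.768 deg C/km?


q = k * grad / 1000
q = 3.7178 * 62.768 / 1000
q = 0.2333589 W/m^2
Convert: 0.2333589 W/m^2 * 1000.0 = 233.36 mW/m^2
q = 233.36 mW/m^2


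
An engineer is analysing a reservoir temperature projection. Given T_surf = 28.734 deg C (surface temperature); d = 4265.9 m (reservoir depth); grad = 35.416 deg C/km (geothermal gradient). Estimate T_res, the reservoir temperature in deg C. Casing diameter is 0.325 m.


T_res = T_surf + grad * d / 1000
T_res = 28.734 + 35.416 * 4265.9 / 1000
T_res = 179.82 deg C


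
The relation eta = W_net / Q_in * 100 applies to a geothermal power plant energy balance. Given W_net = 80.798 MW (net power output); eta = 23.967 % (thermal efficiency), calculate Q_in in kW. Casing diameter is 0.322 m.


Q_in = W_net / (eta / 100)
Q_in = 80.798 / (23.967 / 100)
Q_in = 337.1219 MW
Convert: 337.1219 MW * 1000.0 = 3.3712e+05 kW
Q_in = 3.3712e+05 kW


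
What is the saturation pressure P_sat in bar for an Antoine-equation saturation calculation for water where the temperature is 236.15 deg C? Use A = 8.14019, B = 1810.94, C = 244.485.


P_sat = 10^(A - B/(C + T)) / 760 * 0.101325
P_sat = 10^(8.14019 - 1810.94/(244.485 + 236.15)) / 760 * 0.101325
P_sat = 3.142576 MPa
Convert: 3.142576 MPa * 10.0 = 31.426 bar
P_sat = 31.426 bar


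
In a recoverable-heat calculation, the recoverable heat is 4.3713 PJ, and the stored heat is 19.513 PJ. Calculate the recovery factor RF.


RF = Q_rec / Q_s
RF = 4.3713 / 19.513
RF = 0.22402


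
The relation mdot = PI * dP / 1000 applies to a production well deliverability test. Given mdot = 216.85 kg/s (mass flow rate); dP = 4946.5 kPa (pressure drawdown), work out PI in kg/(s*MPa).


PI = mdot * 1000 / dP
PI = 216.85 * 1000 / 4946.5
PI = 43.839 kg/(s*MPa)


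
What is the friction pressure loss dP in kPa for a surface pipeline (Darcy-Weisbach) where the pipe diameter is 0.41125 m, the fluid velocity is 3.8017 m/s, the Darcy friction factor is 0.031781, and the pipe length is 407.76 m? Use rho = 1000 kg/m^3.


dP = f * (L/D) * (rho*vel^2/2) / 1000
dP = 0.031781 * (407.76/0.41125) * (1000*3.8017^2/2) / 1000
dP = 227.72 kPa


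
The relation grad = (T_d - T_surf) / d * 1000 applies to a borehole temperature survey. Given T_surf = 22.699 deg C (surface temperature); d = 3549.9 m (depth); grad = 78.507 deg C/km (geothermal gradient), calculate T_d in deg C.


T_d = T_surf + grad * d / 1000
T_d = 22.699 + 78.507 * 3549.9 / 1000
T_d = 301.39 deg C


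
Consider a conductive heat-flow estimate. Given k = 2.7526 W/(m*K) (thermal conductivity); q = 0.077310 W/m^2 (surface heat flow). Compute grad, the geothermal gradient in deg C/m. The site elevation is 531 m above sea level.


grad = q * 1000 / k
grad = 0.077310 * 1000 / 2.7526
grad = 28.08617 deg C/km
Convert: 28.08617 deg C/km * 0.001 = 0.028086 deg C/m
grad = 0.028086 deg C/m


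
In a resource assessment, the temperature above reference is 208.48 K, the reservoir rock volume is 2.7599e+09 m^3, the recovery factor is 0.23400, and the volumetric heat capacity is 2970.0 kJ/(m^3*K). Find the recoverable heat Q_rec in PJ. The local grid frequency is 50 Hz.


Step 1: Q_s = Vr*rhoc*dT/1e12 = 2.7599e+09*2970.0*208.48/1e12 = 1708.890 PJ
Step 2: Q_rec = Q_s * RF = 1708.890 * 0.234 = 399.88 PJ
Q_rec = 399.88 PJ


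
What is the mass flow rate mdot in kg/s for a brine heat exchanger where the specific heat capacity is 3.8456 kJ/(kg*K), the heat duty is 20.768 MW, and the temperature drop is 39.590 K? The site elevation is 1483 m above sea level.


mdot = Q * 1000 / (cp * dT)
mdot = 20.768 * 1000 / (3.8456 * 39.590)
mdot = 136.41 kg/s


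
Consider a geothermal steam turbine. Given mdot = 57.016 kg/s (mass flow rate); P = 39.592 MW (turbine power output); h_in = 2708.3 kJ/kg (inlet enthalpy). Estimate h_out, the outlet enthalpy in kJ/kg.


h_out = h_in - P * 1000 / mdot
h_out = 2708.3 - 39.592 * 1000 / 57.016
h_out = 2013.9 kJ/kg


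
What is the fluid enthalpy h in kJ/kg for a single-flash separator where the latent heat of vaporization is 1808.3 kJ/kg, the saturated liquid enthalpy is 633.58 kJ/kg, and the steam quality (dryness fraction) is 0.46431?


h = hf + x * hfg
h = 633.58 + 0.46431 * 1808.3
h = 1473.2 kJ/kg


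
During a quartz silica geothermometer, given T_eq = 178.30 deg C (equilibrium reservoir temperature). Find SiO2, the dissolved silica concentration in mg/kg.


SiO2 = 10^(5.19 - 1309/(T_eq + 273.15))
SiO2 = 10^(5.19 - 1309/(178.30 + 273.15))
SiO2 = 195.19 mg/kg


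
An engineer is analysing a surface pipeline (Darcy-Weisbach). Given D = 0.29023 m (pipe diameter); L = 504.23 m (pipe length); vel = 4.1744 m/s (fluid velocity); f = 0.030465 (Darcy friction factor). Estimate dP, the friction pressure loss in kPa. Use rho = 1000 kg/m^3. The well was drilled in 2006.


dP = f * (L/D) * (rho*vel^2/2) / 1000
dP = 0.030465 * (504.23/0.29023) * (1000*4.1744^2/2) / 1000
dP = 461.15 kPa


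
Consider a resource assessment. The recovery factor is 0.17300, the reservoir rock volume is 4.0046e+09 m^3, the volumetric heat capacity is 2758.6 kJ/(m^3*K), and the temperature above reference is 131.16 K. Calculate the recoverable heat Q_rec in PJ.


Step 1: Q_s = Vr*rhoc*dT/1e12 = 4.0046e+09*2758.6*131.16/1e12 = 1448.936 PJ
Step 2: Q_rec = Q_s * RF = 1448.936 * 0.173 = 250.67 PJ
Q_rec = 250.67 PJ


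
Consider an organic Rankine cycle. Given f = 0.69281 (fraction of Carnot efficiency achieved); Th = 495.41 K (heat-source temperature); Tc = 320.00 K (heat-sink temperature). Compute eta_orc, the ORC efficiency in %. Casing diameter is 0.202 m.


eta_orc = (1 - Tc/Th) * f * 100
eta_orc = (1 - 320.00/495.41) * 0.69281 * 100
eta_orc = 24.530 %


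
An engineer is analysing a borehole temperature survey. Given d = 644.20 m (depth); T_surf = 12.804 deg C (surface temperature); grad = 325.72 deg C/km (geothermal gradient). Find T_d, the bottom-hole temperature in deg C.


T_d = T_surf + grad * d / 1000
T_d = 12.804 + 325.72 * 644.20 / 1000
T_d = 222.63 deg C


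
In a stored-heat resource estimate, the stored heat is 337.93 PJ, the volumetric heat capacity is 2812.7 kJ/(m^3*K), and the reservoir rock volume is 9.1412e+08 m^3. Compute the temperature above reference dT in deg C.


dT = Q_s * 1e12 / (Vr * rhoc)
dT = 337.93 * 1e12 / (9.1412e+08 * 2812.7)
dT = 131.4317 K
Convert (temperature difference, 1 K = 1 deg C): 131.4317 K = 131.4317 deg C
dT = 131.43 deg C


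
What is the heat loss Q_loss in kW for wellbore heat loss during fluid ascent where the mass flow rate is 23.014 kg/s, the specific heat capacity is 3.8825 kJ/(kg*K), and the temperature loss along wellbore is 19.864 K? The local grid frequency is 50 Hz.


Q_loss = mdot * cp * dT
Q_loss = 23.014 * 3.8825 * 19.864
Q_loss = 1774.9 kW


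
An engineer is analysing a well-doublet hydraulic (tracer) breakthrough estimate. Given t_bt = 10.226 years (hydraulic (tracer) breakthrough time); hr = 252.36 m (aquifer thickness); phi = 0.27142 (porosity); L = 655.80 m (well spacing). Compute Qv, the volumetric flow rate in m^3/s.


Qv = pi*hr*phi*L^2 / (3*t_bt*365.25*86400)
Qv = pi*252.36*0.27142*655.80^2 / (3*10.226*365.25*86400)
Qv = 0.095593 m^3/s


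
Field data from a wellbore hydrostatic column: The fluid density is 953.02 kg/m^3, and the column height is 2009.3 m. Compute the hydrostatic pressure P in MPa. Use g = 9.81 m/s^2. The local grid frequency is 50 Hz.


P = rho * g * h / 1e6
P = 953.02 * 9.81 * 2009.3 / 1e6
P = 18.785 MPa


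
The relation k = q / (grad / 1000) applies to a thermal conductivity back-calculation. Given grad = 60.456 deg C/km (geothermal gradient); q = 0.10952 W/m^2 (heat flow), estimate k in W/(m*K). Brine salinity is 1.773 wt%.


k = q / (grad / 1000)
k = 0.10952 / (60.456 / 1000)
k = 1.8116 W/(m*K)


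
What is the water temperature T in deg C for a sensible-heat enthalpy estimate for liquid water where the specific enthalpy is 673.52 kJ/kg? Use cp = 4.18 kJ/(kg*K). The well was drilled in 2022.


T = h / cp
T = 673.52 / 4.18
T = 161.13 deg C


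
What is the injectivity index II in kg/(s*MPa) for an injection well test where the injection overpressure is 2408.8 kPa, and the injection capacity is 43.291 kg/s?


II = mdot * 1000 / dP
II = 43.291 * 1000 / 2408.8
II = 17.972 kg/(s*MPa)


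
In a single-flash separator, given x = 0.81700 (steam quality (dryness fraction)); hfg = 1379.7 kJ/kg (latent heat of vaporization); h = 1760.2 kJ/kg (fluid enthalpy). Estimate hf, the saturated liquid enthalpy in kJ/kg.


hf = h - x * hfg
hf = 1760.2 - 0.81700 * 1379.7
hf = 632.99 kJ/kg


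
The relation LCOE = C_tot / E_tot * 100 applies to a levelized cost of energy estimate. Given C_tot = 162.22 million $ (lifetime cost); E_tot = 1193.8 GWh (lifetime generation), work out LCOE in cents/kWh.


LCOE = C_tot / E_tot * 100
LCOE = 162.22 / 1193.8 * 100
LCOE = 13.589 cents/kWh


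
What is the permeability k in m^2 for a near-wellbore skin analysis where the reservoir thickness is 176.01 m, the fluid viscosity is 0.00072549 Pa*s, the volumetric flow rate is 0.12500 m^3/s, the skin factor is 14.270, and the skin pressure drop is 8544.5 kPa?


k = S*q*mu / (2*pi*dP_s*1000*hr)
k = 14.270*0.12500*0.00072549 / (2*pi*8544.5*1000*176.01)
k = 1.3695e-13 m^2


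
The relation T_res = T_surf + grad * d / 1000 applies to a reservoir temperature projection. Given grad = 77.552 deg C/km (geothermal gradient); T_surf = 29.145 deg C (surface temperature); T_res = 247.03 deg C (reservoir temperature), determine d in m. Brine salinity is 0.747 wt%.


d = (T_res - T_surf) / grad * 1000
d = (247.03 - 29.145) / 77.552 * 1000
d = 2809.5 m


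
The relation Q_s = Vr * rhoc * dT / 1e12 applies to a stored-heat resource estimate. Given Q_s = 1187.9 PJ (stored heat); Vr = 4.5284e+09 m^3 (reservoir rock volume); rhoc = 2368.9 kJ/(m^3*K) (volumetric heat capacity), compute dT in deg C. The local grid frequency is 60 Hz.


dT = Q_s * 1e12 / (Vr * rhoc)
dT = 1187.9 * 1e12 / (4.5284e+09 * 2368.9)
dT = 110.7359 K
Convert (temperature difference, 1 K = 1 deg C): 110.7359 K = 110.7359 deg C
dT = 110.74 deg C


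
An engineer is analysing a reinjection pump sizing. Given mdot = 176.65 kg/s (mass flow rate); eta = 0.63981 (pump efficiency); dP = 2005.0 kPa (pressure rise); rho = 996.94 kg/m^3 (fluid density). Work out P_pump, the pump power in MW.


P_pump = mdot * dP / (rho * eta)
P_pump = 176.65 * 2005.0 / (996.94 * 0.63981)
P_pump = 555.2748 kW
Convert: 555.2748 kW * 0.001 = 0.55527 MW
P_pump = 0.55527 MW


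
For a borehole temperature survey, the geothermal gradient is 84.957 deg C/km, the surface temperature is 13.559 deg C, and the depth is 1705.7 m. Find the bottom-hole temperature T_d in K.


T_d = T_surf + grad * d / 1000
T_d = 13.559 + 84.957 * 1705.7 / 1000
T_d = 158.4702 deg C
Convert to K: 158.4702 + 273.15 = 431.62 K
T_d = 431.62 K


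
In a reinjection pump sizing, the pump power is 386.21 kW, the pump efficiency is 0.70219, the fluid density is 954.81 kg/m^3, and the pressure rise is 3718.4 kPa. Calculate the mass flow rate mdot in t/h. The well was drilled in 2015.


mdot = P_pump * rho * eta / dP
mdot = 386.21 * 954.81 * 0.70219 / 3718.4
mdot = 69.63683 kg/s
Convert: 69.63683 kg/s * 3.6 = 250.69 t/h
mdot = 250.69 t/h


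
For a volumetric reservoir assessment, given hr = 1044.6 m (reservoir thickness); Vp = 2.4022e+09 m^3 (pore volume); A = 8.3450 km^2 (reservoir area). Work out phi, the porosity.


phi = Vp / (A * 1e6 * hr)
phi = 2.4022e+09 / (8.3450 * 1e6 * 1044.6)
phi = 0.27557


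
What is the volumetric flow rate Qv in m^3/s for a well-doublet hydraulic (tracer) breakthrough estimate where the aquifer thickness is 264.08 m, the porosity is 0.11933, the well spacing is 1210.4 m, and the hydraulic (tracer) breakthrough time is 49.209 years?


Qv = pi*hr*phi*L^2 / (3*t_bt*365.25*86400)
Qv = pi*264.08*0.11933*1210.4^2 / (3*49.209*365.25*86400)
Qv = 0.031133 m^3/s


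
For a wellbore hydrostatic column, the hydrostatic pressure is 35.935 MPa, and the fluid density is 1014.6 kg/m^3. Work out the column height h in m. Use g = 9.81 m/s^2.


h = P * 1e6 / (g * rho)
h = 35.935 * 1e6 / (9.81 * 1014.6)
h = 3610.4 m


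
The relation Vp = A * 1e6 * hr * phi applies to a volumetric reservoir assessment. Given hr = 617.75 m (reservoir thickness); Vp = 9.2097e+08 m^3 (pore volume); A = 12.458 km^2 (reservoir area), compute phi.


phi = Vp / (A * 1e6 * hr)
phi = 9.2097e+08 / (12.458 * 1e6 * 617.75)
phi = 0.11967


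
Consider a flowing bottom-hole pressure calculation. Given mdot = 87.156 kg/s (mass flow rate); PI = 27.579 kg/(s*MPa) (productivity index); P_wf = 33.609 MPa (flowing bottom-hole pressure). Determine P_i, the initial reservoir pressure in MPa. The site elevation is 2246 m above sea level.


P_i = P_wf + mdot / PI
P_i = 33.609 + 87.156 / 27.579
P_i = 36.769 MPa


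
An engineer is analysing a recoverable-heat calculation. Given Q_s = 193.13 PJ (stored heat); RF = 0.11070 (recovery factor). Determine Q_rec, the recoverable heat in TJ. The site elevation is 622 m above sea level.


Q_rec = Q_s * RF
Q_rec = 193.13 * 0.11070
Q_rec = 21.37949 PJ
Convert: 21.37949 PJ * 1000.0 = 21379 TJ
Q_rec = 21379 TJ


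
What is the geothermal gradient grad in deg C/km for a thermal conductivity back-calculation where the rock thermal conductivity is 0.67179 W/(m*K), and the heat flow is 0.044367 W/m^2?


grad = q / k * 1000
grad = 0.044367 / 0.67179 * 1000
grad = 66.043 deg C/km


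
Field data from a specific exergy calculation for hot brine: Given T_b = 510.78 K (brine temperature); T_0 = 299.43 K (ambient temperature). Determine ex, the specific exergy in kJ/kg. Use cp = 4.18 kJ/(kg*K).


ex = cp * ((T_b - T_0) - T_0 * ln(T_b/T_0))
ex = 4.18 * ((510.78 - 299.43) - 299.43 * ln(510.78/299.43))
ex = 215.01 kJ/kg


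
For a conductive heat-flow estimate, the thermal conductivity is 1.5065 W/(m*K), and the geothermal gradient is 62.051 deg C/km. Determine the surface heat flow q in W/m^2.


q = k * grad / 1000
q = 1.5065 * 62.051 / 1000
q = 0.093480 W/m^2


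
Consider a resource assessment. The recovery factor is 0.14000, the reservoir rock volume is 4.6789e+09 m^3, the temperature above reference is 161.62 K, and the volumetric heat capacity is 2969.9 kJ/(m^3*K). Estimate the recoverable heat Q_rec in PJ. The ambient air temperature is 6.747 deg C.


Step 1: Q_s = Vr*rhoc*dT/1e12 = 4.6789e+09*2969.9*161.62/1e12 = 2245.850 PJ
Step 2: Q_rec = Q_s * RF = 2245.850 * 0.14 = 314.42 PJ
Q_rec = 314.42 PJ


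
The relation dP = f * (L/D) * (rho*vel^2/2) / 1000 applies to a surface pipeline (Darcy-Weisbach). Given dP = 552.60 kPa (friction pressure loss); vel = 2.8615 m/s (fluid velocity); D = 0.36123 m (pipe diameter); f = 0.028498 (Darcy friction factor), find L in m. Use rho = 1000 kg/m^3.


L = dP*1000*D / (f*rho*vel^2/2)
L = 552.60*1000*0.36123 / (0.028498*1000*2.8615^2/2)
L = 1710.9 m


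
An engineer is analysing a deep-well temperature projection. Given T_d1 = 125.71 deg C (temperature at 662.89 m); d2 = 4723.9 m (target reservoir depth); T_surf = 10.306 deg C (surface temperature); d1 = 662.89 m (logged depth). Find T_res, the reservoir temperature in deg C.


Step 1: grad = (T_d1 - T_surf)/d1 * 1000 = (125.71 - 10.306)/662.89 * 1000 = 174.0922 deg C/km
Step 2: T_res = T_surf + grad*d2/1000 = 10.306 + 174.0922*4723.9/1000 = 832.70 deg C
T_res = 832.70 deg C


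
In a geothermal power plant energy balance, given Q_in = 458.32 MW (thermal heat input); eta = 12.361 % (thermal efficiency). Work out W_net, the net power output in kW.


W_net = eta / 100 * Q_in
W_net = 12.361 / 100 * 458.32
W_net = 56.65294 MW
Convert: 56.65294 MW * 1000.0 = 56653 kW
W_net = 56653 kW


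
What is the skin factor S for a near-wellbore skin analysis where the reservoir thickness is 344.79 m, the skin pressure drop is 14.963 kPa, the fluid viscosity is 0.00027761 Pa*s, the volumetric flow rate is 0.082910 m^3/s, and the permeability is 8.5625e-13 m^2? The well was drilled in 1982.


S = dP_s * 1000 * 2*pi*k*hr / (q*mu)
S = 14.963 * 1000 * 2*pi*8.5625e-13*344.79 / (0.082910*0.00027761)
S = 1.2059


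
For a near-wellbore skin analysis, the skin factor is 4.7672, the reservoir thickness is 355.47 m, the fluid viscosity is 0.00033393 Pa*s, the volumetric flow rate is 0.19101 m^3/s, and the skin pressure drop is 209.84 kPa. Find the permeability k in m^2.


k = S*q*mu / (2*pi*dP_s*1000*hr)
k = 4.7672*0.19101*0.00033393 / (2*pi*209.84*1000*355.47)
k = 6.4879e-13 m^2


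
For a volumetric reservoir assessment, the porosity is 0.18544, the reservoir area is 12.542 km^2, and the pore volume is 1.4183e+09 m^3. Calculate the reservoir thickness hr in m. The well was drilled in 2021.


hr = Vp / (A * 1e6 * phi)
hr = 1.4183e+09 / (12.542 * 1e6 * 0.18544)
hr = 609.81 m


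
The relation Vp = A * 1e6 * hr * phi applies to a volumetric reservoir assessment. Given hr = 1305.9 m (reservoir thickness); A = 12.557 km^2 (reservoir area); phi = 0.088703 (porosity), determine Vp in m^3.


Vp = A * 1e6 * hr * phi
Vp = 12.557 * 1e6 * 1305.9 * 0.088703
Vp = 1.4546e+09 m^3


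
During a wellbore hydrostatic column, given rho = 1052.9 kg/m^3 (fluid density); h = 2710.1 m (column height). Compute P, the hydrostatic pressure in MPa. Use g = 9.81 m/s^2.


P = rho * g * h / 1e6
P = 1052.9 * 9.81 * 2710.1 / 1e6
P = 27.992 MPa


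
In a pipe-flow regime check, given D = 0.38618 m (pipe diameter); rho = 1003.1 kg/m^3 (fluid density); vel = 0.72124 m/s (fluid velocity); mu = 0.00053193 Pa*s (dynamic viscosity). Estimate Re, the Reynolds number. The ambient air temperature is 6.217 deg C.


Re = rho * vel * D / mu
Re = 1003.1 * 0.72124 * 0.38618 / 0.00053193
Re = 5.2524e+05


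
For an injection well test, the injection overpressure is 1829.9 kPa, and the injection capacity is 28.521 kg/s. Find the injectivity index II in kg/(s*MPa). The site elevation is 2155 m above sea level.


II = mdot * 1000 / dP
II = 28.521 * 1000 / 1829.9
II = 15.586 kg/(s*MPa)


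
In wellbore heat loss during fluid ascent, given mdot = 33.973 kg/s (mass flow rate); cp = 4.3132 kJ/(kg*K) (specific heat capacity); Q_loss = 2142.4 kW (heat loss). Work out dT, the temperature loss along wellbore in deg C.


dT = Q_loss / (mdot * cp)
dT = 2142.4 / (33.973 * 4.3132)
dT = 14.62066 K
Convert (temperature difference, 1 K = 1 deg C): 14.62066 K = 14.62066 deg C
dT = 14.621 deg C


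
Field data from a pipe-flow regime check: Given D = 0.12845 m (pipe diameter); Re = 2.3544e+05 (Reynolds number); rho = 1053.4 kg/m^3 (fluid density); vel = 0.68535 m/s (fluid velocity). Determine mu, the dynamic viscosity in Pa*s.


mu = rho * vel * D / Re
mu = 1053.4 * 0.68535 * 0.12845 / 2.3544e+05
mu = 0.00039388 Pa*s


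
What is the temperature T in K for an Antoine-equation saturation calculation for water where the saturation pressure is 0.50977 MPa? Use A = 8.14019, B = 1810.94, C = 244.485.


T = B / (A - log10(P_sat * 760 / 0.101325)) - C
T = 1810.94 / (8.14019 - log10(0.50977 * 760 / 0.101325)) - 244.485
T = 152.8497 deg C
Convert to K: 152.8497 + 273.15 = 426.00 K
T = 426.00 K


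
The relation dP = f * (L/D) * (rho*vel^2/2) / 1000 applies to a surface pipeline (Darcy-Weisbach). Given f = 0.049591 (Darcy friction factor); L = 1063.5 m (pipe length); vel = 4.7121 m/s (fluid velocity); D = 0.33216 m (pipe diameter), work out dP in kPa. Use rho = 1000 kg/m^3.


dP = f * (L/D) * (rho*vel^2/2) / 1000
dP = 0.049591 * (1063.5/0.33216) * (1000*4.7121^2/2) / 1000
dP = 1762.8 kPa


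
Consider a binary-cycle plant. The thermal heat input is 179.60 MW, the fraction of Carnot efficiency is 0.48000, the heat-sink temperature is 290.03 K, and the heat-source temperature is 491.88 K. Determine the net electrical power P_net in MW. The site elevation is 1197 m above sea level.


Step 1: eta = (1 - Tc/Th)*f = (1 - 290.03/491.88)*0.48 = 0.1969749
Step 2: P_net = eta * Q_in = 0.1969749 * 179.6 = 35.377 MW
P_net = 35.377 MW


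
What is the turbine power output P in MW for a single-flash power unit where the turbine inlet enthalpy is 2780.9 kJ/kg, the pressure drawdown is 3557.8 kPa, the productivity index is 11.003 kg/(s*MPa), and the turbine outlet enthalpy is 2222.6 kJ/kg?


Step 1: mdot = PI * dP / 1000 = 11.003 * 3557.8 / 1000 = 39.14647 kg/s
Step 2: P = mdot*(h_in - h_out)/1000 = 39.14647*(2780.9 - 2222.6)/1000 = 21.855 MW
P = 21.855 MW


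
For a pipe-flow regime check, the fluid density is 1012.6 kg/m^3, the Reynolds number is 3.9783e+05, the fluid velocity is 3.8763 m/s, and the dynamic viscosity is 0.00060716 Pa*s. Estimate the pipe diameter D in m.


D = Re * mu / (rho * vel)
D = 3.9783e+05 * 0.00060716 / (1012.6 * 3.8763)
D = 0.061538 m


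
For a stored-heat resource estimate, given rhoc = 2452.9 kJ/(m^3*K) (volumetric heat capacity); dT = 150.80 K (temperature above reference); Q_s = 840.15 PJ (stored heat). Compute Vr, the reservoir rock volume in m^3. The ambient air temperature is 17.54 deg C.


Vr = Q_s * 1e12 / (rhoc * dT)
Vr = 840.15 * 1e12 / (2452.9 * 150.80)
Vr = 2.2713e+09 m^3


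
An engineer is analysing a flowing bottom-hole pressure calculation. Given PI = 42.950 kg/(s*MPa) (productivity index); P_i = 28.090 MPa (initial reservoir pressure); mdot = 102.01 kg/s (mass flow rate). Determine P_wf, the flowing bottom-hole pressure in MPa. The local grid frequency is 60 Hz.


P_wf = P_i - mdot / PI
P_wf = 28.090 - 102.01 / 42.950
P_wf = 25.715 MPa


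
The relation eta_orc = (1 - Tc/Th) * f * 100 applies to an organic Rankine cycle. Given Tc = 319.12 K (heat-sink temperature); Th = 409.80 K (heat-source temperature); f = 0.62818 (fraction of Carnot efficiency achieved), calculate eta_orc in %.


eta_orc = (1 - Tc/Th) * f * 100
eta_orc = (1 - 319.12/409.80) * 0.62818 * 100
eta_orc = 13.900 %


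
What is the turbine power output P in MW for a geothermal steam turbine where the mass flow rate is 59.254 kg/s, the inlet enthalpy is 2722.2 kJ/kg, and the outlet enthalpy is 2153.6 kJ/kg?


P = mdot * (h_in - h_out) / 1000
P = 59.254 * (2722.2 - 2153.6) / 1000
P = 33.692 MW


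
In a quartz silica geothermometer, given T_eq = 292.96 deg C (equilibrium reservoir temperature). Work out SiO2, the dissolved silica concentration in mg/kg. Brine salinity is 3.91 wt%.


SiO2 = 10^(5.19 - 1309/(T_eq + 273.15))
SiO2 = 10^(5.19 - 1309/(292.96 + 273.15))
SiO2 = 754.62 mg/kg


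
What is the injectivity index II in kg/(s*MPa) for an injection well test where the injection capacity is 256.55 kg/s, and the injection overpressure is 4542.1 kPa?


II = mdot * 1000 / dP
II = 256.55 * 1000 / 4542.1
II = 56.483 kg/(s*MPa)


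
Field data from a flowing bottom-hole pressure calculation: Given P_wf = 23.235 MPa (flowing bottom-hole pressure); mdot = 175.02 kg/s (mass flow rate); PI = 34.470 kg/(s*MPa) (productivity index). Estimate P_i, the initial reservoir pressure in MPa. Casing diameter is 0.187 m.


P_i = P_wf + mdot / PI
P_i = 23.235 + 175.02 / 34.470
P_i = 28.312 MPa


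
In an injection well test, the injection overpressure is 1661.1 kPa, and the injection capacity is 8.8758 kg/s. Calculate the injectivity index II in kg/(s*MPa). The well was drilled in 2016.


II = mdot * 1000 / dP
II = 8.8758 * 1000 / 1661.1
II = 5.3433 kg/(s*MPa)


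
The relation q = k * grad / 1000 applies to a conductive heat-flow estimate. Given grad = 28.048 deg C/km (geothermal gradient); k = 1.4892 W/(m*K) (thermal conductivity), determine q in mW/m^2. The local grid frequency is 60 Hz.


q = k * grad / 1000
q = 1.4892 * 28.048 / 1000
q = 0.04176908 W/m^2
Convert: 0.04176908 W/m^2 * 1000.0 = 41.769 mW/m^2
q = 41.769 mW/m^2


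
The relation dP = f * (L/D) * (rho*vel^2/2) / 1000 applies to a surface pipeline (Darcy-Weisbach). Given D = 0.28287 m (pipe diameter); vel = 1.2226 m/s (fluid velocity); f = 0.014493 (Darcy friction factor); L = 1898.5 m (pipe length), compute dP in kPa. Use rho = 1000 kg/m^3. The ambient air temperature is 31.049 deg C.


dP = f * (L/D) * (rho*vel^2/2) / 1000
dP = 0.014493 * (1898.5/0.28287) * (1000*1.2226^2/2) / 1000
dP = 72.698 kPa


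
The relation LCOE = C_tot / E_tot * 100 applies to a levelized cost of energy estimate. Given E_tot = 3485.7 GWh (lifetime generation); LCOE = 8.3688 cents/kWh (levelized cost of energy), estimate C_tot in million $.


C_tot = LCOE / 100 * E_tot
C_tot = 8.3688 / 100 * 3485.7
C_tot = 291.71 million $


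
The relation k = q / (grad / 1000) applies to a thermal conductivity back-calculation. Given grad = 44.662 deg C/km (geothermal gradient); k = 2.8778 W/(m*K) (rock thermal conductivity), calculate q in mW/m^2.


q = k * grad / 1000
q = 2.8778 * 44.662 / 1000
q = 0.1285283 W/m^2
Convert: 0.1285283 W/m^2 * 1000.0 = 128.53 mW/m^2
q = 128.53 mW/m^2


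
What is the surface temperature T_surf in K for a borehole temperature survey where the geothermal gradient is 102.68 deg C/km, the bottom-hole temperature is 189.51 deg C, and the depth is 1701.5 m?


T_surf = T_d - grad * d / 1000
T_surf = 189.51 - 102.68 * 1701.5 / 1000
T_surf = 14.79998 deg C
Convert to K: 14.79998 + 273.15 = 287.95 K
T_surf = 287.95 K


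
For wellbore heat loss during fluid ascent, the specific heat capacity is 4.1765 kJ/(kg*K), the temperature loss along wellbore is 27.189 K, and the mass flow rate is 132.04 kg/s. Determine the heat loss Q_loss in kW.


Q_loss = mdot * cp * dT
Q_loss = 132.04 * 4.1765 * 27.189
Q_loss = 14994 kW


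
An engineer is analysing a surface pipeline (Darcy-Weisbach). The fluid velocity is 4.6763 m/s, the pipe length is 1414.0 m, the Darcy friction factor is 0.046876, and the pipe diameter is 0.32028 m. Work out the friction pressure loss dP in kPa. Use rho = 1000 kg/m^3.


dP = f * (L/D) * (rho*vel^2/2) / 1000
dP = 0.046876 * (1414.0/0.32028) * (1000*4.6763^2/2) / 1000
dP = 2262.8 kPa


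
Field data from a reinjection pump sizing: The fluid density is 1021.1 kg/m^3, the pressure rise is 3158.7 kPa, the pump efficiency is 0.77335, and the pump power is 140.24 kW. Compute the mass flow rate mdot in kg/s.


mdot = P_pump * rho * eta / dP
mdot = 140.24 * 1021.1 * 0.77335 / 3158.7
mdot = 35.060 kg/s


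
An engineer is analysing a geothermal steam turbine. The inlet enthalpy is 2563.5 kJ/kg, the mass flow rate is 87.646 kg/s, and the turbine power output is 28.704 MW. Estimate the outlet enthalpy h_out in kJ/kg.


h_out = h_in - P * 1000 / mdot
h_out = 2563.5 - 28.704 * 1000 / 87.646
h_out = 2236.0 kJ/kg


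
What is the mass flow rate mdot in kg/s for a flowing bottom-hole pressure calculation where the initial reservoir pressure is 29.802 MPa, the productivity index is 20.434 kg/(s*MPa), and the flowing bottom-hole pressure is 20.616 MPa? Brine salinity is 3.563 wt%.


mdot = (P_i - P_wf) * PI
mdot = (29.802 - 20.616) * 20.434
mdot = 187.71 kg/s


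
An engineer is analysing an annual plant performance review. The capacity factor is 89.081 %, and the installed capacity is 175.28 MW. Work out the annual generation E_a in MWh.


E_a = CF / 100 * cap * 8760
E_a = 89.081 / 100 * 175.28 * 8760
E_a = 1.3678e+06 MWh


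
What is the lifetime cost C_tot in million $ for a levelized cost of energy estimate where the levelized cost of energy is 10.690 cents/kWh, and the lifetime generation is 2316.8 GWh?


C_tot = LCOE / 100 * E_tot
C_tot = 10.690 / 100 * 2316.8
C_tot = 247.67 million $


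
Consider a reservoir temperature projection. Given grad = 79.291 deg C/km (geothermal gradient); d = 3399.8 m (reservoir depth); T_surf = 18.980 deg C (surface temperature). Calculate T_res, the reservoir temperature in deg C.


T_res = T_surf + grad * d / 1000
T_res = 18.980 + 79.291 * 3399.8 / 1000
T_res = 288.55 deg C


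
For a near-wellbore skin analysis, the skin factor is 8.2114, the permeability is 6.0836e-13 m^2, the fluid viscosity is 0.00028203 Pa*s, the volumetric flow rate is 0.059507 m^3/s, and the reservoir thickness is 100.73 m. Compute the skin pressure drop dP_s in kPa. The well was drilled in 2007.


dP_s = S * q * mu / (2*pi*k*hr) / 1000
dP_s = 8.2114 * 0.059507 * 0.00028203 / (2*pi*6.0836e-13*100.73) / 1000
dP_s = 357.92 kPa


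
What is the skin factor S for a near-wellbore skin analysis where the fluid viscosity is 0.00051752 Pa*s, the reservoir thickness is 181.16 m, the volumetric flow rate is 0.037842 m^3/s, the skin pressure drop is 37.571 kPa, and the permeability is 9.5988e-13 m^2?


S = dP_s * 1000 * 2*pi*k*hr / (q*mu)
S = 37.571 * 1000 * 2*pi*9.5988e-13*181.16 / (0.037842*0.00051752)
S = 2.0961


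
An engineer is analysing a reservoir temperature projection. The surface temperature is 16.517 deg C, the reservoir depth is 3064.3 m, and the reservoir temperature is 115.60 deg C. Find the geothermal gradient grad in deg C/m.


grad = (T_res - T_surf) / d * 1000
grad = (115.60 - 16.517) / 3064.3 * 1000
grad = 32.33463 deg C/km
Convert: 32.33463 deg C/km * 0.001 = 0.032335 deg C/m
grad = 0.032335 deg C/m


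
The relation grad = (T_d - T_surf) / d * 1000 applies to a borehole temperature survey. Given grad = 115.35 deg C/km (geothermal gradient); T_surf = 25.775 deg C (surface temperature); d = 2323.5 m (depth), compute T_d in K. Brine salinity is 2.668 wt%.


T_d = T_surf + grad * d / 1000
T_d = 25.775 + 115.35 * 2323.5 / 1000
T_d = 293.7907 deg C
Convert to K: 293.7907 + 273.15 = 566.94 K
T_d = 566.94 K


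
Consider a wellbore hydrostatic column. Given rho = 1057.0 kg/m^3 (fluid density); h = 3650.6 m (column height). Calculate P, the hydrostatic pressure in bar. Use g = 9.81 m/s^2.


P = rho * g * h / 1e6
P = 1057.0 * 9.81 * 3650.6 / 1e6
P = 37.85369 MPa
Convert: 37.85369 MPa * 10.0 = 378.54 bar
P = 378.54 bar


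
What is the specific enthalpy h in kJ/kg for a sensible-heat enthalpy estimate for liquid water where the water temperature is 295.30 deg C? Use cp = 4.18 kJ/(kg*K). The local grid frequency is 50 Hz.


h = cp * T
h = 4.18 * 295.30
h = 1234.4 kJ/kg


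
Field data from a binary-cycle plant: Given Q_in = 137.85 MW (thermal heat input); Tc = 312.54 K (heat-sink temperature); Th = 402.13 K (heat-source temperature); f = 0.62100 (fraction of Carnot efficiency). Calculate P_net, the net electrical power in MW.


Step 1: eta = (1 - Tc/Th)*f = (1 - 312.54/402.13)*0.621 = 0.1383518
Step 2: P_net = eta * Q_in = 0.1383518 * 137.85 = 19.072 MW
P_net = 19.072 MW


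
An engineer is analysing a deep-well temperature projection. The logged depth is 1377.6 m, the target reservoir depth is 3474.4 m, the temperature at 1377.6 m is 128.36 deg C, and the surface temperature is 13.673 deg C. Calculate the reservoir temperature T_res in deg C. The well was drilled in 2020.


Step 1: grad = (T_d1 - T_surf)/d1 * 1000 = (128.36 - 13.673)/1377.6 * 1000 = 83.25131 deg C/km
Step 2: T_res = T_surf + grad*d2/1000 = 13.673 + 83.25131*3474.4/1000 = 302.92 deg C
T_res = 302.92 deg C


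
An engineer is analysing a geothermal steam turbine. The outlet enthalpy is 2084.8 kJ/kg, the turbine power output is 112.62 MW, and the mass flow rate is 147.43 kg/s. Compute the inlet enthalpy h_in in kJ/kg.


h_in = h_out + P * 1000 / mdot
h_in = 2084.8 + 112.62 * 1000 / 147.43
h_in = 2848.7 kJ/kg


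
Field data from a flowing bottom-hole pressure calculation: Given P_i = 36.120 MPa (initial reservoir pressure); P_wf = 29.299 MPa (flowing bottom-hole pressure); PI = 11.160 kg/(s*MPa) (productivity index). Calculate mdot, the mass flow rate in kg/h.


mdot = (P_i - P_wf) * PI
mdot = (36.120 - 29.299) * 11.160
mdot = 76.12236 kg/s
Convert: 76.12236 kg/s * 3600.0 = 2.7404e+05 kg/h
mdot = 2.7404e+05 kg/h


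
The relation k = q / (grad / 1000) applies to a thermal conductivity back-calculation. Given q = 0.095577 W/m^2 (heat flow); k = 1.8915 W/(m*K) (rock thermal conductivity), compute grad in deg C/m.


grad = q / k * 1000
grad = 0.095577 / 1.8915 * 1000
grad = 50.52974 deg C/km
Convert: 50.52974 deg C/km * 0.001 = 0.050530 deg C/m
grad = 0.050530 deg C/m
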